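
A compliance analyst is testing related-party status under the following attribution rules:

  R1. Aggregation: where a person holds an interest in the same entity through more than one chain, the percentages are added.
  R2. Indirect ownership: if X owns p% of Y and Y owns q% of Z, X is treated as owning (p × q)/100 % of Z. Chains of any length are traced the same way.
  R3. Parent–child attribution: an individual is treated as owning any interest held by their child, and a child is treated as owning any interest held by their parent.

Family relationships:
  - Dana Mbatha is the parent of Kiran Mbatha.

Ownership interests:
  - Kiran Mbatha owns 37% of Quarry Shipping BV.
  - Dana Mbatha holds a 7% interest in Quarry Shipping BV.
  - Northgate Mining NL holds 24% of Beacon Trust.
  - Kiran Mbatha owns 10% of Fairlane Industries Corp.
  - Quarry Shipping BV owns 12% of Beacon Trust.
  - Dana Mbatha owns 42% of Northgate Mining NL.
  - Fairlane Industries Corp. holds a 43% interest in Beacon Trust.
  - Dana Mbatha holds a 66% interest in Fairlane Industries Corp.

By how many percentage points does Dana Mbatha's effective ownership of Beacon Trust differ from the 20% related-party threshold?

By parent–child attribution (R3), Dana Mbatha is treated as also owning Kiran Mbatha's interest in Fairlane Industries Corp, giving 66% + 10% = 76%.
By parent–child attribution (R3), Dana Mbatha is treated as also owning Kiran Mbatha's interest in Quarry Shipping BV, giving 7% + 37% = 44%.
Chain via Northgate Mining NL (R2): 42% × 24% = 10.08% of Beacon Trust.
Chain via Fairlane Industries Corp. (R2): 76% × 43% = 32.68% of Beacon Trust.
Chain via Quarry Shipping BV (R2): 44% × 12% = 5.28% of Beacon Trust.
Aggregating (R1): 10.08% + 32.68% + 5.28% = 48.04%.
48.04% exceeds the 20% threshold by 28.04 percentage points.

28.04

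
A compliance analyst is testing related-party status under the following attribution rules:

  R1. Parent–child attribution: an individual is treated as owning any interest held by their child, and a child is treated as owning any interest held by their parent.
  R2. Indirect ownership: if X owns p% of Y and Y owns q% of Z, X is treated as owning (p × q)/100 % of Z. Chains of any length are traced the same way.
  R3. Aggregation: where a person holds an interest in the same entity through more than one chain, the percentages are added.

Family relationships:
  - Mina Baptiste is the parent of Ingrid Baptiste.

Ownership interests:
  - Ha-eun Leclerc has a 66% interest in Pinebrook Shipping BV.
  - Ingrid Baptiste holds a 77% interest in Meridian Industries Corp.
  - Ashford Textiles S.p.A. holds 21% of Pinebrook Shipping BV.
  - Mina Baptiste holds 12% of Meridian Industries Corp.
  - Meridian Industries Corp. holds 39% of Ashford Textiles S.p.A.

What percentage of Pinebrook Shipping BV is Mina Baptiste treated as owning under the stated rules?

By parent–child attribution (R1), Mina Baptiste is treated as also owning Ingrid Baptiste's interest in Meridian Industries Corp, giving 12% + 77% = 89%.
Chain via Meridian Industries Corp. → Ashford Textiles S.p.A. (R2): 89% × 39% × 21% = 7.2891% of Pinebrook Shipping BV.

7.2891%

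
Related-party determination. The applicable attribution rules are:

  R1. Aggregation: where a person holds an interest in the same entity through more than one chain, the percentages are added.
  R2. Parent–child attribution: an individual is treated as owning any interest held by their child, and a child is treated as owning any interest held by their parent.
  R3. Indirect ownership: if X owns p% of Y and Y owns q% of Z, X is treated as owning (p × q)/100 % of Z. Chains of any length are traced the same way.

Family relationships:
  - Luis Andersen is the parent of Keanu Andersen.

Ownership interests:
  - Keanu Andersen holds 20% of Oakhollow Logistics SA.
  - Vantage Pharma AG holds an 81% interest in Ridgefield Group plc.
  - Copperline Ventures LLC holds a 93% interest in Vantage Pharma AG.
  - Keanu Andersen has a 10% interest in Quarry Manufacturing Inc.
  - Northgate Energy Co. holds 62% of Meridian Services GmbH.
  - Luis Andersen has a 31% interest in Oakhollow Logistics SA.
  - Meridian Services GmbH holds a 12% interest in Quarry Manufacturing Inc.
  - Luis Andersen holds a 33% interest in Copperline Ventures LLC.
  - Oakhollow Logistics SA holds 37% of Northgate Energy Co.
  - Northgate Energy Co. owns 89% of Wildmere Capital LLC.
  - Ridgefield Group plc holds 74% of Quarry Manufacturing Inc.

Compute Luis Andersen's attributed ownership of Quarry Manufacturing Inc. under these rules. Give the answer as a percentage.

By parent–child attribution (R2), Luis Andersen is treated as also owning Keanu Andersen's interest in Oakhollow Logistics SA, giving 31% + 20% = 51%.
By parent–child attribution (R2), Luis Andersen is treated as owning Keanu Andersen's 10% interest in Quarry Manufacturing Inc.
Chain via Oakhollow Logistics SA → Northgate Energy Co. → Meridian Services GmbH (R3): 51% × 37% × 62% × 12% = 1.403928% of Quarry Manufacturing Inc.
Chain via Copperline Ventures LLC → Vantage Pharma AG → Ridgefield Group plc (R3): 33% × 93% × 81% × 74% = 18.395586% of Quarry Manufacturing Inc.
Direct interest in Quarry Manufacturing Inc: 10%.
Aggregating (R1): 1.403928% + 18.395586% + 10% = 29.799514%.

29.799514%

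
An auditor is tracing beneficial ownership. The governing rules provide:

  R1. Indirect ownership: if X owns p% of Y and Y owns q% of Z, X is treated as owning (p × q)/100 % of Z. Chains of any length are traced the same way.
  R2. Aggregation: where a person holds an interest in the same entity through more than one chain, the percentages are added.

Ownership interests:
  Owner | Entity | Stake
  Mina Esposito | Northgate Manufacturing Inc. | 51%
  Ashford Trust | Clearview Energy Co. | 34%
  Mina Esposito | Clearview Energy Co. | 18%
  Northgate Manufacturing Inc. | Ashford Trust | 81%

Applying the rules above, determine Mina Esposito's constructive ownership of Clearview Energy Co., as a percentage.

32.0454%

Chain via Northgate Manufacturing Inc. → Ashford Trust (R1): 51% × 81% × 34% = 14.0454% of Clearview Energy Co.
Direct interest in Clearview Energy Co: 18%.
Aggregating (R2): 14.0454% + 18% = 32.0454%.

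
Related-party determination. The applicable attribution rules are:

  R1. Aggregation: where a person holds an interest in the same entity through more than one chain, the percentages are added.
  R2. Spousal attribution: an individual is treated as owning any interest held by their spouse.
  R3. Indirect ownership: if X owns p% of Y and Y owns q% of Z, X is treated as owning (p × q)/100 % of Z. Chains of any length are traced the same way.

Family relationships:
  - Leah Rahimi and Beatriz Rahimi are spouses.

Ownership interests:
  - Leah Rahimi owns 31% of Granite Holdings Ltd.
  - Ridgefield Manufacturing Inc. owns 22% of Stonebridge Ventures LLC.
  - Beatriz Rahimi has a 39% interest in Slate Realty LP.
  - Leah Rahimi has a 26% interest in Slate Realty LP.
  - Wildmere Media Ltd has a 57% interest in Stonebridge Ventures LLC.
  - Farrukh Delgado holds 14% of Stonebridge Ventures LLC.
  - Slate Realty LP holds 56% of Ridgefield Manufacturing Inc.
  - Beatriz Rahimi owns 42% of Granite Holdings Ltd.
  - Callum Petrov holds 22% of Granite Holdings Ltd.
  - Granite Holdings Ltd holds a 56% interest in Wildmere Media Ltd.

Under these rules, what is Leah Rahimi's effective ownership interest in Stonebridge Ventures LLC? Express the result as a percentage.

31.3096%

By spousal attribution (R2), Leah Rahimi is treated as also owning Beatriz Rahimi's interest in Granite Holdings Ltd, giving 31% + 42% = 73%.
By spousal attribution (R2), Leah Rahimi is treated as also owning Beatriz Rahimi's interest in Slate Realty LP, giving 26% + 39% = 65%.
Chain via Granite Holdings Ltd → Wildmere Media Ltd (R3): 73% × 56% × 57% = 23.3016% of Stonebridge Ventures LLC.
Chain via Slate Realty LP → Ridgefield Manufacturing Inc. (R3): 65% × 56% × 22% = 8.008% of Stonebridge Ventures LLC.
Aggregating (R1): 23.3016% + 8.008% = 31.3096%.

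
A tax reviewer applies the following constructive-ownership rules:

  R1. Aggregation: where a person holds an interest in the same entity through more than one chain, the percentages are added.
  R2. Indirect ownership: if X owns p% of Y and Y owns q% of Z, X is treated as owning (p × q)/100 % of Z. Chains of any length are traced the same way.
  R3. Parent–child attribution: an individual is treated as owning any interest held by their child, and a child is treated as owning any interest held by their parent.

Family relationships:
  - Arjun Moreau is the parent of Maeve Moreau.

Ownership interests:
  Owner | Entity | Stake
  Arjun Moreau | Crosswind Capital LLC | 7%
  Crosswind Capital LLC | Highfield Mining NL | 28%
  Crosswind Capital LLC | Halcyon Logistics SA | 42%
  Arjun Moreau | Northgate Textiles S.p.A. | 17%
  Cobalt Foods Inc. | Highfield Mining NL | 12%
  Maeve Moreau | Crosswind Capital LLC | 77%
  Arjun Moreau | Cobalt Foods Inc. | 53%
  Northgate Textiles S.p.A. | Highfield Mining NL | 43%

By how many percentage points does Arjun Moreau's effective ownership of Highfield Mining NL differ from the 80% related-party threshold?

By parent–child attribution (R3), Arjun Moreau is treated as also owning Maeve Moreau's interest in Crosswind Capital LLC, giving 7% + 77% = 84%.
Chain via Cobalt Foods Inc. (R2): 53% × 12% = 6.36% of Highfield Mining NL.
Chain via Northgate Textiles S.p.A. (R2): 17% × 43% = 7.31% of Highfield Mining NL.
Chain via Crosswind Capital LLC (R2): 84% × 28% = 23.52% of Highfield Mining NL.
Aggregating (R1): 6.36% + 7.31% + 23.52% = 37.19%.
37.19% falls short of the 80% threshold by 42.81 percentage points.

42.81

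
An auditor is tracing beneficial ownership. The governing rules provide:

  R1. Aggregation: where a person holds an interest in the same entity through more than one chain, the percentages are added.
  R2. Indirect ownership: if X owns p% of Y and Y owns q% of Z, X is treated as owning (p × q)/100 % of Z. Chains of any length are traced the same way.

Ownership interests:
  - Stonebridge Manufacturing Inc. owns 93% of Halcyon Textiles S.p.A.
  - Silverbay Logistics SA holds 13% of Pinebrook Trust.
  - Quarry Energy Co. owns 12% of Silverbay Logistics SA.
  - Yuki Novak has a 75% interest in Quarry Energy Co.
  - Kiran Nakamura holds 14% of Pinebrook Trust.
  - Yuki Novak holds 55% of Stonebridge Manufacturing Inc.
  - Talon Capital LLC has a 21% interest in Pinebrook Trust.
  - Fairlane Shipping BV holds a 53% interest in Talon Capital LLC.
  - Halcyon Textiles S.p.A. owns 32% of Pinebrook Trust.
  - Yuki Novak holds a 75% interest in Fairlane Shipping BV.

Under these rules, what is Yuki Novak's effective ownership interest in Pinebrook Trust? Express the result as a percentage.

25.8855%

Chain via Stonebridge Manufacturing Inc. → Halcyon Textiles S.p.A. (R2): 55% × 93% × 32% = 16.368% of Pinebrook Trust.
Chain via Quarry Energy Co. → Silverbay Logistics SA (R2): 75% × 12% × 13% = 1.17% of Pinebrook Trust.
Chain via Fairlane Shipping BV → Talon Capital LLC (R2): 75% × 53% × 21% = 8.3475% of Pinebrook Trust.
Aggregating (R1): 16.368% + 1.17% + 8.3475% = 25.8855%.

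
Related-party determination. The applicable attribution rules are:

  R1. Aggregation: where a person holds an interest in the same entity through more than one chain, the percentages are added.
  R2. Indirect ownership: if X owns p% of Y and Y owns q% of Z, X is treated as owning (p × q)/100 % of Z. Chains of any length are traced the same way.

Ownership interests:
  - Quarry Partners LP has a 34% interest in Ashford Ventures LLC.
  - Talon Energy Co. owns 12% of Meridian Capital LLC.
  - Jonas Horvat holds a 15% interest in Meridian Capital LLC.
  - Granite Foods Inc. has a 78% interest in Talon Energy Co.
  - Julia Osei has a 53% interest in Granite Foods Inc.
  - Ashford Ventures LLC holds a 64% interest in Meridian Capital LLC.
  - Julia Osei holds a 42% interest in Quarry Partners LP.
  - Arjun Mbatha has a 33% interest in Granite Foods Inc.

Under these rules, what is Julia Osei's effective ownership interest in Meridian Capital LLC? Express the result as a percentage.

Chain via Granite Foods Inc. → Talon Energy Co. (R2): 53% × 78% × 12% = 4.9608% of Meridian Capital LLC.
Chain via Quarry Partners LP → Ashford Ventures LLC (R2): 42% × 34% × 64% = 9.1392% of Meridian Capital LLC.
Aggregating (R1): 4.9608% + 9.1392% = 14.1%.

14.1%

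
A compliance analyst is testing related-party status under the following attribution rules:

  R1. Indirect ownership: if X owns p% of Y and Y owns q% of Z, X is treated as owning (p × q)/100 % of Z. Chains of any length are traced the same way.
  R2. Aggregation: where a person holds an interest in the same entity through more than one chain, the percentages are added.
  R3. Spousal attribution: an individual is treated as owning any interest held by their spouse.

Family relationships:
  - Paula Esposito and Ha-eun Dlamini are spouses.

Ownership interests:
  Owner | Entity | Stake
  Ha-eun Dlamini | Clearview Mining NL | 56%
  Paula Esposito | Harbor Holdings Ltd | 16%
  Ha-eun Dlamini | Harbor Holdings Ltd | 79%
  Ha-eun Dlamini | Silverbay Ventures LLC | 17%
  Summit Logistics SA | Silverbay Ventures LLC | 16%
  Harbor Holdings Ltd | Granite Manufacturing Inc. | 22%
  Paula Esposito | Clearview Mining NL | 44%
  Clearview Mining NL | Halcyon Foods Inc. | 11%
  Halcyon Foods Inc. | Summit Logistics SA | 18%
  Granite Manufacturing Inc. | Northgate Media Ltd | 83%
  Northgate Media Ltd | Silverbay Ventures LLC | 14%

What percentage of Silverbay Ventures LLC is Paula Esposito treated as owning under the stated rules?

By spousal attribution (R3), Paula Esposito is treated as also owning Ha-eun Dlamini's interest in Clearview Mining NL, giving 44% + 56% = 100%.
By spousal attribution (R3), Paula Esposito is treated as also owning Ha-eun Dlamini's interest in Harbor Holdings Ltd, giving 16% + 79% = 95%.
By spousal attribution (R3), Paula Esposito is treated as owning Ha-eun Dlamini's 17% interest in Silverbay Ventures LLC.
Chain via Clearview Mining NL → Halcyon Foods Inc. → Summit Logistics SA (R1): 100% × 11% × 18% × 16% = 0.3168% of Silverbay Ventures LLC.
Chain via Harbor Holdings Ltd → Granite Manufacturing Inc. → Northgate Media Ltd (R1): 95% × 22% × 83% × 14% = 2.42858% of Silverbay Ventures LLC.
Direct interest in Silverbay Ventures LLC: 17%.
Aggregating (R2): 0.3168% + 2.42858% + 17% = 19.74538%.

19.74538%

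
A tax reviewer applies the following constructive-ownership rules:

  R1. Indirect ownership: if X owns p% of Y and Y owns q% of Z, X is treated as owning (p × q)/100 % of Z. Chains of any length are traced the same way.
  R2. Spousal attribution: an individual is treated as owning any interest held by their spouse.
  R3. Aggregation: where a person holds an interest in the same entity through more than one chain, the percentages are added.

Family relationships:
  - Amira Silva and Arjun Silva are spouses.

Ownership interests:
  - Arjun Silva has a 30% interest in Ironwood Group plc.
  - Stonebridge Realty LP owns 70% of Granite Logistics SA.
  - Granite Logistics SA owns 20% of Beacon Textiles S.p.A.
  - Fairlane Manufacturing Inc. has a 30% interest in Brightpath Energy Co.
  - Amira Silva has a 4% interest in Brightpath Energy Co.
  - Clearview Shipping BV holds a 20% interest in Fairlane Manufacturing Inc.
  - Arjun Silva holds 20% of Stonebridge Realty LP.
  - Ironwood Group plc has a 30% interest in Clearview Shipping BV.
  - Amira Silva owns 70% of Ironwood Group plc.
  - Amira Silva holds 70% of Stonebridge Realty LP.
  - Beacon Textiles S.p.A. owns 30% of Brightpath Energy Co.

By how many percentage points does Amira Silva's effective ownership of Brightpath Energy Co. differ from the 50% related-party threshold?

40.42

By spousal attribution (R2), Amira Silva is treated as also owning Arjun Silva's interest in Stonebridge Realty LP, giving 70% + 20% = 90%.
By spousal attribution (R2), Amira Silva is treated as also owning Arjun Silva's interest in Ironwood Group plc, giving 70% + 30% = 100%.
Chain via Stonebridge Realty LP → Granite Logistics SA → Beacon Textiles S.p.A. (R1): 90% × 70% × 20% × 30% = 3.78% of Brightpath Energy Co.
Chain via Ironwood Group plc → Clearview Shipping BV → Fairlane Manufacturing Inc. (R1): 100% × 30% × 20% × 30% = 1.8% of Brightpath Energy Co.
Direct interest in Brightpath Energy Co: 4%.
Aggregating (R3): 3.78% + 1.8% + 4% = 9.58%.
9.58% falls short of the 50% threshold by 40.42 percentage points.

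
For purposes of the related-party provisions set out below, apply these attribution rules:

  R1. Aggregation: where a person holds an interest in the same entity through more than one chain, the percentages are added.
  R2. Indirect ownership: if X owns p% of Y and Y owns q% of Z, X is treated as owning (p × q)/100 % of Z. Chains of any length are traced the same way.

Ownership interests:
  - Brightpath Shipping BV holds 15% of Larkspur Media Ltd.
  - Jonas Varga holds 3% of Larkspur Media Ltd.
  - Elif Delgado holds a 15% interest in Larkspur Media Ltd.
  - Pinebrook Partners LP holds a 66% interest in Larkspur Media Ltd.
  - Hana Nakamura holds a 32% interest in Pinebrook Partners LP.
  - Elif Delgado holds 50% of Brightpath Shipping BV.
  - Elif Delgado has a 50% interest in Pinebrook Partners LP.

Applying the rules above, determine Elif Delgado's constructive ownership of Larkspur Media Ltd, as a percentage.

55.5%

Chain via Pinebrook Partners LP (R2): 50% × 66% = 33% of Larkspur Media Ltd.
Chain via Brightpath Shipping BV (R2): 50% × 15% = 7.5% of Larkspur Media Ltd.
Direct interest in Larkspur Media Ltd: 15%.
Aggregating (R1): 33% + 7.5% + 15% = 55.5%.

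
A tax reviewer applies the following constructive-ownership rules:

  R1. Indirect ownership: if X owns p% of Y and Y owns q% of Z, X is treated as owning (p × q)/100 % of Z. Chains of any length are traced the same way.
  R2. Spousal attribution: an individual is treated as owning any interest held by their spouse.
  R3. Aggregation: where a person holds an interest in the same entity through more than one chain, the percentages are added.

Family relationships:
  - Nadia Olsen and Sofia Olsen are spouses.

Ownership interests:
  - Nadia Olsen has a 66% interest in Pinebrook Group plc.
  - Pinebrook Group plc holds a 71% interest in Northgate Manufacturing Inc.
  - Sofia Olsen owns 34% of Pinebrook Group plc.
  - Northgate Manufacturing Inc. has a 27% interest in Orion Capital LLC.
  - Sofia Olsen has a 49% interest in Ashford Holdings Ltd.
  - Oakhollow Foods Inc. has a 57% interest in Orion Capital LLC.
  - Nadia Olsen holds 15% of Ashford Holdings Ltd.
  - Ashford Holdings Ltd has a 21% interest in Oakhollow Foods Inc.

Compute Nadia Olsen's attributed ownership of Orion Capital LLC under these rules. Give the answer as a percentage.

By spousal attribution (R2), Nadia Olsen is treated as also owning Sofia Olsen's interest in Ashford Holdings Ltd, giving 15% + 49% = 64%.
By spousal attribution (R2), Nadia Olsen is treated as also owning Sofia Olsen's interest in Pinebrook Group plc, giving 66% + 34% = 100%.
Chain via Ashford Holdings Ltd → Oakhollow Foods Inc. (R1): 64% × 21% × 57% = 7.6608% of Orion Capital LLC.
Chain via Pinebrook Group plc → Northgate Manufacturing Inc. (R1): 100% × 71% × 27% = 19.17% of Orion Capital LLC.
Aggregating (R3): 7.6608% + 19.17% = 26.8308%.

26.8308%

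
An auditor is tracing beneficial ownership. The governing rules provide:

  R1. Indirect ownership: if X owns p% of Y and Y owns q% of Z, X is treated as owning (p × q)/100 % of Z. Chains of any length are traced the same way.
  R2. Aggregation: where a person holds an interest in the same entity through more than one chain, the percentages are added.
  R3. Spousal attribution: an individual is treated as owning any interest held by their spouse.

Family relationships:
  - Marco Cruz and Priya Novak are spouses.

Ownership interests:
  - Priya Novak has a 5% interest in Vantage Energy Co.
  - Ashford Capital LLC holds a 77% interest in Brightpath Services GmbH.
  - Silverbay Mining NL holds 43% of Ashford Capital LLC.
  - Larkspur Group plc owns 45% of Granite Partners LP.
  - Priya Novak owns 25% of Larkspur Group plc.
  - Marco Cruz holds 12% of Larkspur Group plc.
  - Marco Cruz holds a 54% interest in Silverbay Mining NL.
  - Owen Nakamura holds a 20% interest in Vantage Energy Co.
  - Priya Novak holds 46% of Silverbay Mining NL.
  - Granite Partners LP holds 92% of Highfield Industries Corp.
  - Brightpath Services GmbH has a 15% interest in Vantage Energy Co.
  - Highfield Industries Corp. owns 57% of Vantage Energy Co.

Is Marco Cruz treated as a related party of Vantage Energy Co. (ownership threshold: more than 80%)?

No

By spousal attribution (R3), Marco Cruz is treated as also owning Priya Novak's interest in Larkspur Group plc, giving 12% + 25% = 37%.
By spousal attribution (R3), Marco Cruz is treated as also owning Priya Novak's interest in Silverbay Mining NL, giving 54% + 46% = 100%.
By spousal attribution (R3), Marco Cruz is treated as owning Priya Novak's 5% interest in Vantage Energy Co.
Chain via Larkspur Group plc → Granite Partners LP → Highfield Industries Corp. (R1): 37% × 45% × 92% × 57% = 8.73126% of Vantage Energy Co.
Chain via Silverbay Mining NL → Ashford Capital LLC → Brightpath Services GmbH (R1): 100% × 43% × 77% × 15% = 4.9665% of Vantage Energy Co.
Direct interest in Vantage Energy Co: 5%.
Aggregating (R2): 8.73126% + 4.9665% + 5% = 18.69776%.
18.69776% does not exceed the 80% threshold, so Marco is not a related party to Vantage Energy Co.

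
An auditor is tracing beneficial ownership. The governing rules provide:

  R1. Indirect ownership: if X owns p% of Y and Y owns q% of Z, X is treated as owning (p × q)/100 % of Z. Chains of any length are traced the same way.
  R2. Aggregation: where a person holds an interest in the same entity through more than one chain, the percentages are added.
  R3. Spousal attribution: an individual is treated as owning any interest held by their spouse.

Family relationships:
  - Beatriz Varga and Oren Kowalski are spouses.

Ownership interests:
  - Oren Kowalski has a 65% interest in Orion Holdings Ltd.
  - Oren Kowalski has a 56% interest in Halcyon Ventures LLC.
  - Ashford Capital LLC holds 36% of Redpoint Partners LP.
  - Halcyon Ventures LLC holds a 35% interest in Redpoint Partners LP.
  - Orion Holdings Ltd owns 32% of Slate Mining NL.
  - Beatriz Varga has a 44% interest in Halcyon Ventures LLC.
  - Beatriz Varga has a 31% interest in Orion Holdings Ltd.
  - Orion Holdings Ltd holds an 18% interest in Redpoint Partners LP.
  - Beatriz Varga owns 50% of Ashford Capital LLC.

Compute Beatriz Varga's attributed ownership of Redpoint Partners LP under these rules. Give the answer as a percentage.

70.28%

By spousal attribution (R3), Beatriz Varga is treated as also owning Oren Kowalski's interest in Halcyon Ventures LLC, giving 44% + 56% = 100%.
By spousal attribution (R3), Beatriz Varga is treated as also owning Oren Kowalski's interest in Orion Holdings Ltd, giving 31% + 65% = 96%.
Chain via Ashford Capital LLC (R1): 50% × 36% = 18% of Redpoint Partners LP.
Chain via Halcyon Ventures LLC (R1): 100% × 35% = 35% of Redpoint Partners LP.
Chain via Orion Holdings Ltd (R1): 96% × 18% = 17.28% of Redpoint Partners LP.
Aggregating (R2): 18% + 35% + 17.28% = 70.28%.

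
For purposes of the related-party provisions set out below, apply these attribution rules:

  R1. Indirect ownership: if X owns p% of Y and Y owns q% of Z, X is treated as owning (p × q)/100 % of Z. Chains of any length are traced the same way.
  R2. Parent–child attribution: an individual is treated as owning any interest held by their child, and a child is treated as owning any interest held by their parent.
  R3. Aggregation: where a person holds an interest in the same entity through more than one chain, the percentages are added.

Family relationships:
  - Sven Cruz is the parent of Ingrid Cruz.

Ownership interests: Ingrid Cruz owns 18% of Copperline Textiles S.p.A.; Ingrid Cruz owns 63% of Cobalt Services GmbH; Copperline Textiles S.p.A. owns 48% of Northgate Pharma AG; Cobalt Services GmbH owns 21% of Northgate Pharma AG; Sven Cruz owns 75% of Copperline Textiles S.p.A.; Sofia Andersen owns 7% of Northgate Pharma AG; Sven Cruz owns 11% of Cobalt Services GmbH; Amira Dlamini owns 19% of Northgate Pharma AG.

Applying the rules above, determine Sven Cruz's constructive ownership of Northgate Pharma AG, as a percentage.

60.18%

By parent–child attribution (R2), Sven Cruz is treated as also owning Ingrid Cruz's interest in Copperline Textiles S.p.A, giving 75% + 18% = 93%.
By parent–child attribution (R2), Sven Cruz is treated as also owning Ingrid Cruz's interest in Cobalt Services GmbH, giving 11% + 63% = 74%.
Chain via Copperline Textiles S.p.A. (R1): 93% × 48% = 44.64% of Northgate Pharma AG.
Chain via Cobalt Services GmbH (R1): 74% × 21% = 15.54% of Northgate Pharma AG.
Aggregating (R3): 44.64% + 15.54% = 60.18%.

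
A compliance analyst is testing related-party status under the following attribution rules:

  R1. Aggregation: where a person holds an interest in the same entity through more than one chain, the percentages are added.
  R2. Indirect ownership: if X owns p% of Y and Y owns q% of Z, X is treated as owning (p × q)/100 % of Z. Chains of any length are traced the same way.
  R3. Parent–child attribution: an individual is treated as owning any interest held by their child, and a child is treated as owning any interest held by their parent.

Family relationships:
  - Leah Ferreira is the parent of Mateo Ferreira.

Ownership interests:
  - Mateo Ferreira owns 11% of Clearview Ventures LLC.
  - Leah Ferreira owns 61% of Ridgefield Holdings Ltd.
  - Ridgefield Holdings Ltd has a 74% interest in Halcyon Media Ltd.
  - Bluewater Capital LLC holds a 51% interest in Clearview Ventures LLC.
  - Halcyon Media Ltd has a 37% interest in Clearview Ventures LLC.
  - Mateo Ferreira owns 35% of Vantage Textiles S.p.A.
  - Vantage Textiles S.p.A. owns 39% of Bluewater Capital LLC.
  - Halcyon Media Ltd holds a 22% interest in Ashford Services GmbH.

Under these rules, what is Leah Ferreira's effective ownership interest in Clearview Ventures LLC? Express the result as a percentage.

By parent–child attribution (R3), Leah Ferreira is treated as owning Mateo Ferreira's 35% interest in Vantage Textiles S.p.A.
By parent–child attribution (R3), Leah Ferreira is treated as owning Mateo Ferreira's 11% interest in Clearview Ventures LLC.
Chain via Ridgefield Holdings Ltd → Halcyon Media Ltd (R2): 61% × 74% × 37% = 16.7018% of Clearview Ventures LLC.
Chain via Vantage Textiles S.p.A. → Bluewater Capital LLC (R2): 35% × 39% × 51% = 6.9615% of Clearview Ventures LLC.
Direct interest in Clearview Ventures LLC: 11%.
Aggregating (R1): 16.7018% + 6.9615% + 11% = 34.6633%.

34.6633%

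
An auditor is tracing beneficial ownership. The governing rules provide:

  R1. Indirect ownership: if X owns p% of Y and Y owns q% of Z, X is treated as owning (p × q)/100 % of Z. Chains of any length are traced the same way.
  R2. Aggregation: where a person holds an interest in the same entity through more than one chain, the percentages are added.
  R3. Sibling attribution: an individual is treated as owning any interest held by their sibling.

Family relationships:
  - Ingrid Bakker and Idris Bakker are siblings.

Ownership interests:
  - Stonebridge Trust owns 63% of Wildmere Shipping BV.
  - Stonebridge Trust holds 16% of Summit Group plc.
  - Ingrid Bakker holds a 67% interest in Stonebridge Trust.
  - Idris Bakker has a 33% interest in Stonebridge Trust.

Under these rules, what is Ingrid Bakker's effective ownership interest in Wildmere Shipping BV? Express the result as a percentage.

By sibling attribution (R3), Ingrid Bakker is treated as also owning Idris Bakker's interest in Stonebridge Trust, giving 67% + 33% = 100%.
Chain via Stonebridge Trust (R1): 100% × 63% = 63% of Wildmere Shipping BV.

63%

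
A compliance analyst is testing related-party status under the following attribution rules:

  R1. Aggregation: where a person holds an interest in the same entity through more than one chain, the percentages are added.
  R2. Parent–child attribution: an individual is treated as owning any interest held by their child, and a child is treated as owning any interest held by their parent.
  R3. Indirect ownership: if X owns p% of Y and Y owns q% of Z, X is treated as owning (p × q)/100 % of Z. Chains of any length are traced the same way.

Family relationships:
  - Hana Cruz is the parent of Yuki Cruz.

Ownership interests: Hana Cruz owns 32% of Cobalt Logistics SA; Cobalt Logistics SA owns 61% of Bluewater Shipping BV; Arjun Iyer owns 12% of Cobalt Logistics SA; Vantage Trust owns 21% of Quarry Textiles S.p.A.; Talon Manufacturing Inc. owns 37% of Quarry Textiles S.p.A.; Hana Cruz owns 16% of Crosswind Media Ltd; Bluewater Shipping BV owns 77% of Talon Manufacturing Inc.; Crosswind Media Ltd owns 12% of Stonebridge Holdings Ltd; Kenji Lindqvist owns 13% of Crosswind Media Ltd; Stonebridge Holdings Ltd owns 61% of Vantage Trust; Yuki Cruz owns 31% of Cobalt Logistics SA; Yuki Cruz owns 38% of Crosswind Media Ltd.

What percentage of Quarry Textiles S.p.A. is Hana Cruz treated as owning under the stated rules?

By parent–child attribution (R2), Hana Cruz is treated as also owning Yuki Cruz's interest in Crosswind Media Ltd, giving 16% + 38% = 54%.
By parent–child attribution (R2), Hana Cruz is treated as also owning Yuki Cruz's interest in Cobalt Logistics SA, giving 32% + 31% = 63%.
Chain via Crosswind Media Ltd → Stonebridge Holdings Ltd → Vantage Trust (R3): 54% × 12% × 61% × 21% = 0.830088% of Quarry Textiles S.p.A.
Chain via Cobalt Logistics SA → Bluewater Shipping BV → Talon Manufacturing Inc. (R3): 63% × 61% × 77% × 37% = 10.948707% of Quarry Textiles S.p.A.
Aggregating (R1): 0.830088% + 10.948707% = 11.778795%.

11.778795%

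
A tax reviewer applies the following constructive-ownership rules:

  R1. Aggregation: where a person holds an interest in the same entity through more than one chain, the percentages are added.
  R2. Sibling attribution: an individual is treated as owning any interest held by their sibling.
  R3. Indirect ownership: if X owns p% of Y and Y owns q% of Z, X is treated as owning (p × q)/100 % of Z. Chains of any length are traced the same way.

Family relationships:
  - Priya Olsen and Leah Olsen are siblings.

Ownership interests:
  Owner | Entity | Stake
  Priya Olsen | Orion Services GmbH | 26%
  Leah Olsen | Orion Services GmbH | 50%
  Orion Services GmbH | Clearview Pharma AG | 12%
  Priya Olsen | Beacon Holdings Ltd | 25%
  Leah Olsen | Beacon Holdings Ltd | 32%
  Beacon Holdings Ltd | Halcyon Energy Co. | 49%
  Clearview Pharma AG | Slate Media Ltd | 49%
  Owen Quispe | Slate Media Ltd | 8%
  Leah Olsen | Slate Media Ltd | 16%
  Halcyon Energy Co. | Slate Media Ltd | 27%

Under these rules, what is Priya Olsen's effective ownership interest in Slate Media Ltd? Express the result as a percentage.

By sibling attribution (R2), Priya Olsen is treated as also owning Leah Olsen's interest in Orion Services GmbH, giving 26% + 50% = 76%.
By sibling attribution (R2), Priya Olsen is treated as also owning Leah Olsen's interest in Beacon Holdings Ltd, giving 25% + 32% = 57%.
By sibling attribution (R2), Priya Olsen is treated as owning Leah Olsen's 16% interest in Slate Media Ltd.
Chain via Orion Services GmbH → Clearview Pharma AG (R3): 76% × 12% × 49% = 4.4688% of Slate Media Ltd.
Chain via Beacon Holdings Ltd → Halcyon Energy Co. (R3): 57% × 49% × 27% = 7.5411% of Slate Media Ltd.
Direct interest in Slate Media Ltd: 16%.
Aggregating (R1): 4.4688% + 7.5411% + 16% = 28.0099%.

28.0099%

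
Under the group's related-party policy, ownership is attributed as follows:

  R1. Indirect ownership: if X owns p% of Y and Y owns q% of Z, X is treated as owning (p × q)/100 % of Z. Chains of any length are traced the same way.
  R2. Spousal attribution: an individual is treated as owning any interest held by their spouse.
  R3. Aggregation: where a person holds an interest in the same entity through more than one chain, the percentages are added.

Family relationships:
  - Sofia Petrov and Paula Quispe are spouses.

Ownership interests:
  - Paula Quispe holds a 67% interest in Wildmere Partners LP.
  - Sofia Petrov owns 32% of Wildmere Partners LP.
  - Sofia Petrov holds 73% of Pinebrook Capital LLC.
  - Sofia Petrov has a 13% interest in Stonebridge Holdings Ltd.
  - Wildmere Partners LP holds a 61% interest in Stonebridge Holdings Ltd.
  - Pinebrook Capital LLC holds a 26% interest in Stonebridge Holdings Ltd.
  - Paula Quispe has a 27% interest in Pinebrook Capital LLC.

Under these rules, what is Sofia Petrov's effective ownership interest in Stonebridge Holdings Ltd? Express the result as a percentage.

99.39%

By spousal attribution (R2), Sofia Petrov is treated as also owning Paula Quispe's interest in Wildmere Partners LP, giving 32% + 67% = 99%.
By spousal attribution (R2), Sofia Petrov is treated as also owning Paula Quispe's interest in Pinebrook Capital LLC, giving 73% + 27% = 100%.
Chain via Wildmere Partners LP (R1): 99% × 61% = 60.39% of Stonebridge Holdings Ltd.
Chain via Pinebrook Capital LLC (R1): 100% × 26% = 26% of Stonebridge Holdings Ltd.
Direct interest in Stonebridge Holdings Ltd: 13%.
Aggregating (R3): 60.39% + 26% + 13% = 99.39%.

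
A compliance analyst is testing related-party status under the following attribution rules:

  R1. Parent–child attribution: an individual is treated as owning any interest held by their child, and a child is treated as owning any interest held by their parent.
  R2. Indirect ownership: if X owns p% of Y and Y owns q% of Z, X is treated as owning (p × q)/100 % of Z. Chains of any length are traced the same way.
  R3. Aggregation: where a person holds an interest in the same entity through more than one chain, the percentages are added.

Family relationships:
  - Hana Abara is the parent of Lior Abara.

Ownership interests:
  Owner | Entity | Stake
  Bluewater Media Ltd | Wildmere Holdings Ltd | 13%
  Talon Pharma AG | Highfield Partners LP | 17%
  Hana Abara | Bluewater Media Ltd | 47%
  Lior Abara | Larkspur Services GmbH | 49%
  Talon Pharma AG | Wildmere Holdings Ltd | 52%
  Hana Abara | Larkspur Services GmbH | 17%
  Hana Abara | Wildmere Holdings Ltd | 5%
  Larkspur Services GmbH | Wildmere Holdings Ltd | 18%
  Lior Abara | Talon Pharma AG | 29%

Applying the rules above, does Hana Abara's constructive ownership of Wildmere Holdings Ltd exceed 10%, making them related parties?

Yes

By parent–child attribution (R1), Hana Abara is treated as also owning Lior Abara's interest in Larkspur Services GmbH, giving 17% + 49% = 66%.
By parent–child attribution (R1), Hana Abara is treated as owning Lior Abara's 29% interest in Talon Pharma AG.
Chain via Larkspur Services GmbH (R2): 66% × 18% = 11.88% of Wildmere Holdings Ltd.
Chain via Bluewater Media Ltd (R2): 47% × 13% = 6.11% of Wildmere Holdings Ltd.
Direct interest in Wildmere Holdings Ltd: 5%.
Chain via Talon Pharma AG (R2): 29% × 52% = 15.08% of Wildmere Holdings Ltd.
Aggregating (R3): 11.88% + 6.11% + 5% + 15.08% = 38.07%.
38.07% exceeds the 10% threshold, so Hana is a related party to Wildmere Holdings Ltd.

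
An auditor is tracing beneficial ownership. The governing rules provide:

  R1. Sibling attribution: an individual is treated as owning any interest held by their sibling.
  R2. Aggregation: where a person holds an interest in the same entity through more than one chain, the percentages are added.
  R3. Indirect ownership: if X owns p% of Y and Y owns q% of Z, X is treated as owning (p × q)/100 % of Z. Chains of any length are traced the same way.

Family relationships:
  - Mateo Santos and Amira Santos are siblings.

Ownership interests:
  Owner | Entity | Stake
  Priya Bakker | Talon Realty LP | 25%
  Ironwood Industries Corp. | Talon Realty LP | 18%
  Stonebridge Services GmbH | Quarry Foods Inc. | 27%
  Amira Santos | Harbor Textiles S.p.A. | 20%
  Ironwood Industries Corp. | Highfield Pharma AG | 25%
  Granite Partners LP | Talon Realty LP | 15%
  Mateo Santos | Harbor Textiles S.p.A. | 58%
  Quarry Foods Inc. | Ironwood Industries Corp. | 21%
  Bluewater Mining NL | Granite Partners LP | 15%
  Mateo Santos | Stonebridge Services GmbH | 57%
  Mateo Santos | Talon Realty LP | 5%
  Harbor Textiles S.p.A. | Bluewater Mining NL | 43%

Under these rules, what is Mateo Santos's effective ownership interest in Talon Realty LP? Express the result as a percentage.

6.336392%

By sibling attribution (R1), Mateo Santos is treated as also owning Amira Santos's interest in Harbor Textiles S.p.A, giving 58% + 20% = 78%.
Chain via Harbor Textiles S.p.A. → Bluewater Mining NL → Granite Partners LP (R3): 78% × 43% × 15% × 15% = 0.75465% of Talon Realty LP.
Chain via Stonebridge Services GmbH → Quarry Foods Inc. → Ironwood Industries Corp. (R3): 57% × 27% × 21% × 18% = 0.581742% of Talon Realty LP.
Direct interest in Talon Realty LP: 5%.
Aggregating (R2): 0.75465% + 0.581742% + 5% = 6.336392%.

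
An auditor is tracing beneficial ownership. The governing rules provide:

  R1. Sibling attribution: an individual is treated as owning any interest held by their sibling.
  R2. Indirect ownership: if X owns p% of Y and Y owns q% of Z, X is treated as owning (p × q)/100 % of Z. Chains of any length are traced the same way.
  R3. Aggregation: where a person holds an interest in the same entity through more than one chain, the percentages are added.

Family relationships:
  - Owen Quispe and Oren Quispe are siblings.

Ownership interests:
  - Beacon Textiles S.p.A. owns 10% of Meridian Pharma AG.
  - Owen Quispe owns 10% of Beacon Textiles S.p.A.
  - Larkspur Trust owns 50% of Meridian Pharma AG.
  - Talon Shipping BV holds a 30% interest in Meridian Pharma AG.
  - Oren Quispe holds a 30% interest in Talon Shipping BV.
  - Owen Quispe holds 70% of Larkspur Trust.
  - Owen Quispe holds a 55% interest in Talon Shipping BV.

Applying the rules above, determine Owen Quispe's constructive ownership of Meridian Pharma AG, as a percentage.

61.5%

By sibling attribution (R1), Owen Quispe is treated as also owning Oren Quispe's interest in Talon Shipping BV, giving 55% + 30% = 85%.
Chain via Larkspur Trust (R2): 70% × 50% = 35% of Meridian Pharma AG.
Chain via Beacon Textiles S.p.A. (R2): 10% × 10% = 1% of Meridian Pharma AG.
Chain via Talon Shipping BV (R2): 85% × 30% = 25.5% of Meridian Pharma AG.
Aggregating (R3): 35% + 1% + 25.5% = 61.5%.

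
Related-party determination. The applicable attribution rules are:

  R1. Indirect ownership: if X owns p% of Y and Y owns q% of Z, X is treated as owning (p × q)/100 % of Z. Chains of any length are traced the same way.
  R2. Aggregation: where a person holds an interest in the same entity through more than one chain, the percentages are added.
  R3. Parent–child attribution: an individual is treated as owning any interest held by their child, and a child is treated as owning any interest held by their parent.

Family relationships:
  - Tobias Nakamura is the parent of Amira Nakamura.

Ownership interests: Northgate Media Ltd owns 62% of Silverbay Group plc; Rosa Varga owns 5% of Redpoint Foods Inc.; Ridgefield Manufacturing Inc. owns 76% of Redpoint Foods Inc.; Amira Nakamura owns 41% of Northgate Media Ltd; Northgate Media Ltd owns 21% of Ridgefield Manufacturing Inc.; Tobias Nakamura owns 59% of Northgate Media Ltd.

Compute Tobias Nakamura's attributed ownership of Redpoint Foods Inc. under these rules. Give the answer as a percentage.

By parent–child attribution (R3), Tobias Nakamura is treated as also owning Amira Nakamura's interest in Northgate Media Ltd, giving 59% + 41% = 100%.
Chain via Northgate Media Ltd → Ridgefield Manufacturing Inc. (R1): 100% × 21% × 76% = 15.96% of Redpoint Foods Inc.

15.96%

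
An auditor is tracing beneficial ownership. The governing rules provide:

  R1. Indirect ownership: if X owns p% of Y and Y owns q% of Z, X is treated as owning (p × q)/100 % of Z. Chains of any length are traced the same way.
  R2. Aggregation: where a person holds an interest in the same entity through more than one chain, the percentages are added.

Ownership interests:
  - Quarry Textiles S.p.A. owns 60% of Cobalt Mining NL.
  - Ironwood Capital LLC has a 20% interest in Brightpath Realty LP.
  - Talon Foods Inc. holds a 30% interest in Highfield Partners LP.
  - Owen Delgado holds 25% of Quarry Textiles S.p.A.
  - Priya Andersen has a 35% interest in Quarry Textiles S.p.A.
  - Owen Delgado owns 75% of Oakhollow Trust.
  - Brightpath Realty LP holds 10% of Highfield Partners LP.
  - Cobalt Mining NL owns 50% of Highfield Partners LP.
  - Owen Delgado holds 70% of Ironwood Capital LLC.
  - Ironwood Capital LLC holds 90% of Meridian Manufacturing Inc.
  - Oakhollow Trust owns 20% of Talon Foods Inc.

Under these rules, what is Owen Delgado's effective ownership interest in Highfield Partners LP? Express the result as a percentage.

13.4%

Chain via Ironwood Capital LLC → Brightpath Realty LP (R1): 70% × 20% × 10% = 1.4% of Highfield Partners LP.
Chain via Oakhollow Trust → Talon Foods Inc. (R1): 75% × 20% × 30% = 4.5% of Highfield Partners LP.
Chain via Quarry Textiles S.p.A. → Cobalt Mining NL (R1): 25% × 60% × 50% = 7.5% of Highfield Partners LP.
Aggregating (R2): 1.4% + 4.5% + 7.5% = 13.4%.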